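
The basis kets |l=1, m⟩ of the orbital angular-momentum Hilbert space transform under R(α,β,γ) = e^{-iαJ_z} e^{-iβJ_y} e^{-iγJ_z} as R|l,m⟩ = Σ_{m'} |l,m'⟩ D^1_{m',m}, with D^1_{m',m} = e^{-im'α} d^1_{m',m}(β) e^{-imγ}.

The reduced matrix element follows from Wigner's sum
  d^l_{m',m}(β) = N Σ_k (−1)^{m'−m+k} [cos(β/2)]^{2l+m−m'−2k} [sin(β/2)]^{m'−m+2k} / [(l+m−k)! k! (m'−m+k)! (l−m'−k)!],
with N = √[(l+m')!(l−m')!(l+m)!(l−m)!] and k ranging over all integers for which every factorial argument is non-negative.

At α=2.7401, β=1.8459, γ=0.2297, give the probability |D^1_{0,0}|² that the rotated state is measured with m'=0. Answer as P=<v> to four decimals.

Split into d^1_{0,0}(β=1.8459) × two z-phases.
With c≡cos(β/2)=0.603470 and s≡sin(β/2)=0.797385, N=[1·1·1·1]^{1/2}=1.000000
k∈{0,1} keeps every argument non-negative
  k=0: (−1)^0·1.0000/(1)·0.6035^2·0.7974^0 = +0.364177
  k=1: (−1)^1·1.0000/(1)·0.6035^0·0.7974^2 = -0.635823
d^1_{0,0}(1.8459) = +0.364177 -0.635823 = -0.271647
|D^1_{0,0}|² = |d^1_{0,0}(β)|² = (-0.271647)² = 0.073792 (the z-rotation phases have unit modulus)

P=0.0738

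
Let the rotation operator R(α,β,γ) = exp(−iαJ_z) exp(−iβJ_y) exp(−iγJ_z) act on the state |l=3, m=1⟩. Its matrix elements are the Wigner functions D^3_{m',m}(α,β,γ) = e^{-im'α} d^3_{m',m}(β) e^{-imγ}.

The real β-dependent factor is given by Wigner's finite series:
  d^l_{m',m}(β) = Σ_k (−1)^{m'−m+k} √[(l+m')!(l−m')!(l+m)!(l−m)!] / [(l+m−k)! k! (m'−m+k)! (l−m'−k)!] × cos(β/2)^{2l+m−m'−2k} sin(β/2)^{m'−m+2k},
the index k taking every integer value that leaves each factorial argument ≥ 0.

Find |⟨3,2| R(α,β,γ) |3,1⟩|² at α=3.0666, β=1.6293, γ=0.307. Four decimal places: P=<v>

Split into d^3_{2,1}(β=1.6293) × two z-phases.
Half-angle: c=0.686123, s=0.727486. N=√(120·1·24·2)=75.894664
Admissible k: 0..1 (factorial args all ≥0)
  k=0: (−1)^1·75.8947/(24)·0.6861^5·0.7275^1 = -0.349812
  k=1: (−1)^2·75.8947/(12)·0.6861^3·0.7275^3 = +0.786519
d^3_{2,1}(1.6293) = -0.349812 +0.786519 = +0.436707
|D^3_{2,1}|² = |d^3_{2,1}(β)|² = (+0.436707)² = 0.190713 (the z-rotation phases have unit modulus)

P=0.1907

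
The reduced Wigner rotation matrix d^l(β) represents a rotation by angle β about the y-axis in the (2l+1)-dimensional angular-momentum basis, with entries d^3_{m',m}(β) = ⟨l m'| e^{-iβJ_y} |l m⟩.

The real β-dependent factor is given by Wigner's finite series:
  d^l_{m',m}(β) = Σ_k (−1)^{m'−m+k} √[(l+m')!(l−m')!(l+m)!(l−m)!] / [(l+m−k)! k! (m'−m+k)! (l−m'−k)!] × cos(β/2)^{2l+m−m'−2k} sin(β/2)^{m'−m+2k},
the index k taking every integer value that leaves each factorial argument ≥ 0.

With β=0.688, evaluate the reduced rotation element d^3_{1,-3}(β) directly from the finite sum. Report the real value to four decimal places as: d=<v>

d^3_{1,-3}(β=0.688) via Wigner's sum:
Half-angle: c=0.941413, s=0.337255. N=√(24·2·1·720)=185.903201
The bounds max(0,m−m')=0 and min(l+m,l−m')=0 give 1 term
  k=0: (−1)^4·185.9032/(48)·0.9414^2·0.3373^4 = +0.044406
d^3_{1,-3}(0.688) = +0.044406

d=0.0444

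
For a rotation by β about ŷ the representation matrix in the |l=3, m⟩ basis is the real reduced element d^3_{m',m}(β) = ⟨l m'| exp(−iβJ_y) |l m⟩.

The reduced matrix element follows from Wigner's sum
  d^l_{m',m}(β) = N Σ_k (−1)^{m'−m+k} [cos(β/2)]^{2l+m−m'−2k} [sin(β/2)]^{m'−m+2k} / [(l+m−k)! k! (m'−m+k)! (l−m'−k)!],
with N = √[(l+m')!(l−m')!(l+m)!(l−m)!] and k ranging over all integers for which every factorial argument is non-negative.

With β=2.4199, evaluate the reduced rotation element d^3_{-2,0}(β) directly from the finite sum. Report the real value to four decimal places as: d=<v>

d=-0.4487

d^3_{-2,0}(β=2.4199) via Wigner's sum:
With c≡cos(β/2)=0.353066 and s≡sin(β/2)=0.935598, N=[1·120·6·6]^{1/2}=65.726707
The bounds max(0,m−m')=2 and min(l+m,l−m')=3 give 2 terms
  k=2: (−1)^0·65.7267/(12)·0.3531^4·0.9356^2 = +0.074501
  k=3: (−1)^1·65.7267/(12)·0.3531^2·0.9356^4 = -0.523155
d^3_{-2,0}(2.4199) = +0.074501 -0.523155 = -0.448654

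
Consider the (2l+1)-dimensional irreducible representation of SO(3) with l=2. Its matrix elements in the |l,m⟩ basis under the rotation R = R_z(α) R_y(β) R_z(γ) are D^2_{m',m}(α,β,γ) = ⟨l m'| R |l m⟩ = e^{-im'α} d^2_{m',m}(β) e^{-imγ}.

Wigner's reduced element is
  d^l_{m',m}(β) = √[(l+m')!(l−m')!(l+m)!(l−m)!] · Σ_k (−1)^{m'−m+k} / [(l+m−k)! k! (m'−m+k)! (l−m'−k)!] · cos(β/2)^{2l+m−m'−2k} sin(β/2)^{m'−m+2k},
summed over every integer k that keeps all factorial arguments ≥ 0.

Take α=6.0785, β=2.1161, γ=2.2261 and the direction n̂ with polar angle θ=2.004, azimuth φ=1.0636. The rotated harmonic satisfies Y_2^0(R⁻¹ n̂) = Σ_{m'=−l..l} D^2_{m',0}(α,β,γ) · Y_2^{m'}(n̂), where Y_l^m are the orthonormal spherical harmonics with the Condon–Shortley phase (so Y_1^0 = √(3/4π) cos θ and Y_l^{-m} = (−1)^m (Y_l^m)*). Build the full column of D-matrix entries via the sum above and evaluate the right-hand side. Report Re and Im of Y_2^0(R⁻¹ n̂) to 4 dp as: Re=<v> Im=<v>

Need the full column D^2_{m',0} for m'=−2..2 at α=6.0785, β=2.1161, γ=2.2261.
cos(β/2)=0.490572, sin(β/2)=0.871401
d^2_{-2,0}: single k=2 term ⇒ +0.447628;  D = +0.410641-0.178170i
d^2_{-1,0}: k∈[1..2] ⇒ +0.252001 -0.795119 = -0.543118;  D = -0.531780+0.110394i
d^2_{0,0}: k∈[0..2] ⇒ +0.057918 -0.730973 +0.576596 = -0.096460;  D = -0.096460+0.000000i
d^2_{1,0}: k∈[0..1] ⇒ -0.252001 +0.795119 = +0.543118;  D = +0.531780+0.110394i
d^2_{2,0}: single k=0 term ⇒ +0.447628;  D = +0.410641+0.178170i
Y_2^{m'}(θ=2.004,φ=1.0636) and Σ D·Y over m':
  (+0.4106-0.1782i)·(-0.1681-0.2702i)  (-0.5318+0.1104i)·(-0.1430+0.2573i)  (-0.0965+0.0000i)·(-0.1487+0.0000i)  (+0.5318+0.1104i)·(+0.1430+0.2573i)  (+0.4106+0.1782i)·(-0.1681+0.2702i)
Y_2^0(R⁻¹ n̂) = -0.124716+0.000000i

Re=-0.1247 Im=0.0000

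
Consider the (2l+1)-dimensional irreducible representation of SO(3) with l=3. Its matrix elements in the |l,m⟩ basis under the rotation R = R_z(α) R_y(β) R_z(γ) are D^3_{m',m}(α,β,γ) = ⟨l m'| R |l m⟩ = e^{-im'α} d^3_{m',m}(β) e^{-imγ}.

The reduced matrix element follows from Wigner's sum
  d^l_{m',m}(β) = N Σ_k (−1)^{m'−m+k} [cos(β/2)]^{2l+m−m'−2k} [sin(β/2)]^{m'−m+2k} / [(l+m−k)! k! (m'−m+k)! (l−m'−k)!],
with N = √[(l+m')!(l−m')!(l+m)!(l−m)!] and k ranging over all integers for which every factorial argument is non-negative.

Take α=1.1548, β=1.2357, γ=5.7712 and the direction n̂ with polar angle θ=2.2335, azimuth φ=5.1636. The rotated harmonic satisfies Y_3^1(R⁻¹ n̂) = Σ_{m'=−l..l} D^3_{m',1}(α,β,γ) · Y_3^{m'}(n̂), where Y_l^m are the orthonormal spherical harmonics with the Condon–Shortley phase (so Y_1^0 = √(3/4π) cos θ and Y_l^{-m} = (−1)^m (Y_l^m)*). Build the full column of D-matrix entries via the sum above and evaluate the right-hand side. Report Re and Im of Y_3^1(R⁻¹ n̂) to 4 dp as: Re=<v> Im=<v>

Re=-0.2834 Im=0.1392

Need the full column D^3_{m',1} for m'=−3..3 at α=1.1548, β=1.2357, γ=5.7712.
cos(β/2)=0.815126, sin(β/2)=0.579284
d^3_{-3,1}: single k=4 term ⇒ +0.289775;  D = -0.194535-0.214769i
d^3_{-2,1}: k∈[3..4] ⇒ +0.665853 -0.168144 = +0.497709;  D = -0.472442+0.156566i
d^3_{-1,1}: k∈[2..4] ⇒ +0.888859 -0.598557 +0.037788 = +0.328090;  D = -0.031445+0.326579i
d^3_{0,1}: k∈[1..3] ⇒ +0.722113 -1.094108 +0.184193 = -0.187802;  D = -0.163721-0.092006i
d^3_{1,1}: k∈[0..2] ⇒ +0.293324 -1.185145 +0.448918 = -0.442904;  D = -0.354505+0.265499i
d^3_{2,1}: k∈[0..1] ⇒ -0.659196 +0.665853 = +0.006657;  D = -0.001497-0.006486i
d^3_{3,1}: single k=0 term ⇒ +0.573756;  D = -0.563520-0.107896i
Y_3^{m'}(θ=2.2335,φ=5.1636) and Σ D·Y over m':
  (-0.1945-0.2148i)·(-0.1996-0.0440i)  (-0.4724+0.1566i)·(+0.2422-0.3067i)  (-0.0314+0.3266i)·(+0.0992+0.2047i)  (-0.1637-0.0920i)·(+0.2542+0.0000i)  (-0.3545+0.2655i)·(-0.0992+0.2047i)  (-0.0015-0.0065i)·(+0.2422+0.3067i)  (-0.5635-0.1079i)·(+0.1996-0.0440i)
Y_3^1(R⁻¹ n̂) = -0.283391+0.139168i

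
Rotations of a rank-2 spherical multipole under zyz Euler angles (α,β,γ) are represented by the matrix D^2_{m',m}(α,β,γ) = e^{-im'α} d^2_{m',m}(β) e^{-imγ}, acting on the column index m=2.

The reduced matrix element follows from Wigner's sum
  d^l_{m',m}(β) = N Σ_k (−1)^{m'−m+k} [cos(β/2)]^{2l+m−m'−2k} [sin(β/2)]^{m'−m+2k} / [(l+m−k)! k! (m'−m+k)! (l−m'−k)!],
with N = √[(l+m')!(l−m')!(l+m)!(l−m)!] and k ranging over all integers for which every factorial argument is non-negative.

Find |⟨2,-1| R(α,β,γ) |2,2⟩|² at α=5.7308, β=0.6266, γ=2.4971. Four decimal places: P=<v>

D^2_{-1,2}(5.7308,0.6266,2.4971) = e^{-i·-1·5.7308}·d^2_{-1,2}(0.6266)·e^{-i·2·2.4971}. Compute d first:
c=cos(0.6266/2)=0.951322, s=sin(0.6266/2)=0.308200; N=√[1·6·24·1]=12.000000
The bounds max(0,m−m')=3 and min(l+m,l−m')=3 give 1 term
  k=3: (−1)^0·12.0000/(6)·0.9513^1·0.3082^3 = +0.055700
d^2_{-1,2}(0.6266) = +0.055700
|D^2_{-1,2}|² = |d^2_{-1,2}(β)|² = (+0.055700)² = 0.003102 (the z-rotation phases have unit modulus)

P=0.0031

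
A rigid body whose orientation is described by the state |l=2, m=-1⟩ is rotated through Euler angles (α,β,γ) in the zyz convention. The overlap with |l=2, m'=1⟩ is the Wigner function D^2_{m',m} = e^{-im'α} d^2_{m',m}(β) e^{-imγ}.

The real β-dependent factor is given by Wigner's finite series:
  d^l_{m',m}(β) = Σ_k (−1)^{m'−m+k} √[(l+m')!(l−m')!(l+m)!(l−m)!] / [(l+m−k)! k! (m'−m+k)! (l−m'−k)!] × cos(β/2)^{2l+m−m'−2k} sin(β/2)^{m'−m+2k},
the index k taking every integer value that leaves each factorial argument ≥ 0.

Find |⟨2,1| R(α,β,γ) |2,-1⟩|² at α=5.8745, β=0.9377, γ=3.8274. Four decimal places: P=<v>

P=0.1987

D^2_{1,-1}(5.8745,0.9377,3.8274) = e^{-i·1·5.8745}·d^2_{1,-1}(0.9377)·e^{-i·-1·3.8274}. Compute d first:
c=cos(0.9377/2)=0.892089, s=sin(0.9377/2)=0.451861; N=√[6·1·1·6]=6.000000
The bounds max(0,m−m')=0 and min(l+m,l−m')=1 give 2 terms
  k=0: (−1)^2·6.0000/(2)·0.8921^2·0.4519^2 = +0.487468
  k=1: (−1)^3·6.0000/(6)·0.8921^0·0.4519^4 = -0.041689
d^2_{1,-1}(0.9377) = +0.487468 -0.041689 = +0.445779
|D^2_{1,-1}|² = |d^2_{1,-1}(β)|² = (+0.445779)² = 0.198719 (the z-rotation phases have unit modulus)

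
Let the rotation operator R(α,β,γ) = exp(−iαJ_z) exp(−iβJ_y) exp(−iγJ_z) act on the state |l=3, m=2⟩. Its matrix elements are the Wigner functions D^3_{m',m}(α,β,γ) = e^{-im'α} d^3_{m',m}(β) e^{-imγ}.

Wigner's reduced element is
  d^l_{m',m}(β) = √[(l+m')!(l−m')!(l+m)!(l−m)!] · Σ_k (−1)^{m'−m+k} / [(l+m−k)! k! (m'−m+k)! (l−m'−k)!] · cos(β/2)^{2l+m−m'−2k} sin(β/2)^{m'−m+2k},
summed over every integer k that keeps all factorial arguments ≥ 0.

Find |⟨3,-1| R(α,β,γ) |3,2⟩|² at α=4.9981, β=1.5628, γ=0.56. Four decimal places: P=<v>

Split into d^3_{-1,2}(β=1.5628) × two z-phases.
With c≡cos(β/2)=0.709928 and s≡sin(β/2)=0.704274, N=[2·24·120·1]^{1/2}=75.894664
k∈{3,4} keeps every argument non-negative
  k=3: (−1)^0·75.8947/(12)·0.7099^3·0.7043^3 = +0.790494
  k=4: (−1)^1·75.8947/(24)·0.7099^1·0.7043^5 = -0.388976
d^3_{-1,2}(1.5628) = +0.790494 -0.388976 = +0.401518
|D^3_{-1,2}|² = |d^3_{-1,2}(β)|² = (+0.401518)² = 0.161216 (the z-rotation phases have unit modulus)

P=0.1612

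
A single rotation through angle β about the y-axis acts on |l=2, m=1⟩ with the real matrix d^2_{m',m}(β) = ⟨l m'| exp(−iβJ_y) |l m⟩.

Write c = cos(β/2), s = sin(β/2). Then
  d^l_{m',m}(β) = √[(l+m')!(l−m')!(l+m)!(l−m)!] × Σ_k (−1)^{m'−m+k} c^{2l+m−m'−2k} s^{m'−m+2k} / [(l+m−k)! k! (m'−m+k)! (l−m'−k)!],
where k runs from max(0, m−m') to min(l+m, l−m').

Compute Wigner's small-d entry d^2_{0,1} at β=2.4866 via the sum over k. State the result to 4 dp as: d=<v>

d=-0.5917

d^2_{0,1}(β=2.4866) via Wigner's sum:
Half-angle: c=0.321673, s=0.946851. N=√(2·2·6·1)=4.898979
The bounds max(0,m−m')=1 and min(l+m,l−m')=2 give 2 terms
  k=1: (−1)^0·4.8990/(2)·0.3217^3·0.9469^1 = +0.077197
  k=2: (−1)^1·4.8990/(2)·0.3217^1·0.9469^3 = -0.668860
d^2_{0,1}(2.4866) = +0.077197 -0.668860 = -0.591663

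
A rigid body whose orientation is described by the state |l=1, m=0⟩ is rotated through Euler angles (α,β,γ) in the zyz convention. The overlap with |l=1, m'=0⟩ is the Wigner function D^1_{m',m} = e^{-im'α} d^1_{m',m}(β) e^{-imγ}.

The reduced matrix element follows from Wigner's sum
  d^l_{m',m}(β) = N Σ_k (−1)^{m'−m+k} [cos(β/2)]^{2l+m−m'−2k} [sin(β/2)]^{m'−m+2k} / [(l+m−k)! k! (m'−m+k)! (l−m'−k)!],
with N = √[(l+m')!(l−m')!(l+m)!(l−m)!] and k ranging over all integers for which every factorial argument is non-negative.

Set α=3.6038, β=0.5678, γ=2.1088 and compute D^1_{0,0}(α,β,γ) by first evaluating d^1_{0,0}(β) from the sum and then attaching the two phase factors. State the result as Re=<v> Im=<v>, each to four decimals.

D^1_{0,0}(3.6038,0.5678,2.1088) = e^{-i·0·3.6038}·d^1_{0,0}(0.5678)·e^{-i·0·2.1088}. Compute d first:
With c≡cos(β/2)=0.959970 and s≡sin(β/2)=0.280102, N=[1·1·1·1]^{1/2}=1.000000
The bounds max(0,m−m')=0 and min(l+m,l−m')=1 give 2 terms
  k=0: (−1)^0·1.0000/(1)·0.9600^2·0.2801^0 = +0.921543
  k=1: (−1)^1·1.0000/(1)·0.9600^0·0.2801^2 = -0.078457
d^1_{0,0}(0.5678) = +0.921543 -0.078457 = +0.843086
Phases: e^{-i·(0)·3.6038}=+1.000000+0.000000i, e^{-i·(0)·2.1088}=+1.000000+0.000000i ⇒ D=+0.843086+0.000000i

Re=0.8431 Im=0.0000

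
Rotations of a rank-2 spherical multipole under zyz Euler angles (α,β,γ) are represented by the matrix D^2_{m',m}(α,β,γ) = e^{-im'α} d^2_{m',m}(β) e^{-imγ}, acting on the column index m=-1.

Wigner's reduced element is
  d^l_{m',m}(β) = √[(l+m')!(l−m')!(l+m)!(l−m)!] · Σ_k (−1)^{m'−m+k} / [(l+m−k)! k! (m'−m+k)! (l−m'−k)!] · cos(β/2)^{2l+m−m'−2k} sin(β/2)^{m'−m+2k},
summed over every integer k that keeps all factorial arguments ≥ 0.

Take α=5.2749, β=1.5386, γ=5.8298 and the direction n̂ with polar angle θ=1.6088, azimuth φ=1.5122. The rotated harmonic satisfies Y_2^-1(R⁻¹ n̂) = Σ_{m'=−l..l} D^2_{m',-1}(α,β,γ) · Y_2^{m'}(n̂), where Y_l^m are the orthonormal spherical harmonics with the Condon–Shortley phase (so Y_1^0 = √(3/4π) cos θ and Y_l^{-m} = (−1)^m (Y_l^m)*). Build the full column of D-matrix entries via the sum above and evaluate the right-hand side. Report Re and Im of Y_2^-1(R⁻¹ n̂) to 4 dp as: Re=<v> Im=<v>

Need the full column D^2_{m',-1} for m'=−2..2 at α=5.2749, β=1.5386, γ=5.8298.
cos(β/2)=0.718398, sin(β/2)=0.695633
d^2_{-2,-1}: single k=1 term ⇒ +0.515828;  D = -0.403792-0.320983i
d^2_{-1,-1}: k∈[0..1] ⇒ +0.266354 -0.749223 = -0.482868;  D = -0.052589+0.479996i
d^2_{0,-1}: k∈[0..1] ⇒ -0.631758 +0.592353 = -0.039405;  D = -0.035424+0.017260i
d^2_{1,-1}: k∈[0..1] ⇒ +0.749223 -0.234164 = +0.515059;  D = +0.437776+0.271363i
d^2_{2,-1}: single k=0 term ⇒ -0.483654;  D = -0.003681-0.483640i
Y_2^{m'}(θ=1.6088,φ=1.5122) and Σ D·Y over m':
  (-0.4038-0.3210i)·(-0.3831-0.0451i)  (-0.0526+0.4800i)·(-0.0017+0.0293i)  (-0.0354+0.0173i)·(-0.3140+0.0000i)  (+0.4378+0.2714i)·(+0.0017+0.0293i)  (-0.0037-0.4836i)·(-0.3831+0.0451i)
Y_2^-1(R⁻¹ n̂) = +0.153393+0.331773i

Re=0.1534 Im=0.3318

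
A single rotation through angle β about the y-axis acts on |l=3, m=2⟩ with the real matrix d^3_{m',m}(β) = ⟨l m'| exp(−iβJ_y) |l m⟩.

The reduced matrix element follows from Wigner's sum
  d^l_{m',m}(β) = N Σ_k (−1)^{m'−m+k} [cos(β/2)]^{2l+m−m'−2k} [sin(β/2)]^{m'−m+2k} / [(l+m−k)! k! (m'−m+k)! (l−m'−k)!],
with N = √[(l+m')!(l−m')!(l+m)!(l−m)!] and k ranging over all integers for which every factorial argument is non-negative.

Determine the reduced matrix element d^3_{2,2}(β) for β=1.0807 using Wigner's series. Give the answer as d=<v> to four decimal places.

d^3_{2,2}(β=1.0807) via Wigner's sum:
c=cos(1.0807/2)=0.857529, s=sin(1.0807/2)=0.514436; N=√[120·1·120·1]=120.000000
Admissible k: 0..1 (factorial args all ≥0)
  k=0: (−1)^0·120.0000/(120)·0.8575^6·0.5144^0 = +0.397642
  k=1: (−1)^1·120.0000/(24)·0.8575^4·0.5144^2 = -0.715530
d^3_{2,2}(1.0807) = +0.397642 -0.715530 = -0.317888

d=-0.3179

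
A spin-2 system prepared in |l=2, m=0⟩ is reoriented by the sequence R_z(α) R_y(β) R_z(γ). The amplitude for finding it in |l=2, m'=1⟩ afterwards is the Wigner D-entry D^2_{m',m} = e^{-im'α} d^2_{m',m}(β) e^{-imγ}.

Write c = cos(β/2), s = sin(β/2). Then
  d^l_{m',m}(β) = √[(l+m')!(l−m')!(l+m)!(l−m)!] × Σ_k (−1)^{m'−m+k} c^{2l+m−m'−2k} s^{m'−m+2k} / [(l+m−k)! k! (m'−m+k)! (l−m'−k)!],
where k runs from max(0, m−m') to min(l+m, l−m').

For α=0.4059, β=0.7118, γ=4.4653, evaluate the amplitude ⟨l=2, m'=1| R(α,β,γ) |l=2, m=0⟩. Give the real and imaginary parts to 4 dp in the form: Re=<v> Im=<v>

Re=-0.5565 Im=0.2392

D^2_{1,0}(0.4059,0.7118,4.4653) = e^{-i·1·0.4059}·d^2_{1,0}(0.7118)·e^{-i·0·4.4653}. Compute d first:
With c≡cos(β/2)=0.937333 and s≡sin(β/2)=0.348434, N=[6·1·2·2]^{1/2}=4.898979
k: max(0,(0)−(1))=0 … min(2+(0),2−(1))=1
  k=0: (−1)^1·4.8990/(2)·0.9373^3·0.3484^1 = -0.702875
  k=1: (−1)^2·4.8990/(2)·0.9373^1·0.3484^3 = +0.097125
d^2_{1,0}(0.7118) = -0.702875 +0.097125 = -0.605750
Phases: e^{-i·(1)·0.4059}=+0.918747-0.394846i, e^{-i·(0)·4.4653}=+1.000000+0.000000i ⇒ D=-0.556532+0.239178i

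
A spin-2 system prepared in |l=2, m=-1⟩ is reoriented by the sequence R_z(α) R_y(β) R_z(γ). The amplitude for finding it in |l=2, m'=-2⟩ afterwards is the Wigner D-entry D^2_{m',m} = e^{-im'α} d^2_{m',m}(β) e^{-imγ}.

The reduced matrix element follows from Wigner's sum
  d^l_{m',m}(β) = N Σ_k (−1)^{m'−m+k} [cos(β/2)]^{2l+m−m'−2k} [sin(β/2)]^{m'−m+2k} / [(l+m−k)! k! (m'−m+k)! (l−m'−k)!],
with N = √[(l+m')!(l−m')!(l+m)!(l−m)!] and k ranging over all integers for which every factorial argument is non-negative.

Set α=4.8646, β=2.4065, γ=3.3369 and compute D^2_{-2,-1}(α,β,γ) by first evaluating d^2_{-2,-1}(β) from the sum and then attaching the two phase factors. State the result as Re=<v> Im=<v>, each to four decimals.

First d^2_{-2,-1}(β=2.4065), then the phase factors e^{-i(-2)α} and e^{-i(-1)γ}:
c=cos(2.4065/2)=0.359327, s=sin(2.4065/2)=0.933212; N=√[1·24·1·6]=12.000000
The bounds max(0,m−m')=1 and min(l+m,l−m')=1 give 1 term
  k=1: (−1)^0·12.0000/(6)·0.3593^3·0.9332^1 = +0.086592
d^2_{-2,-1}(2.4065) = +0.086592
Phases: e^{-i·(-2)·4.8646}=-0.954020-0.299742i, e^{-i·(-1)·3.3369}=-0.980988-0.194068i ⇒ D=+0.076003+0.041494i

Re=0.0760 Im=0.0415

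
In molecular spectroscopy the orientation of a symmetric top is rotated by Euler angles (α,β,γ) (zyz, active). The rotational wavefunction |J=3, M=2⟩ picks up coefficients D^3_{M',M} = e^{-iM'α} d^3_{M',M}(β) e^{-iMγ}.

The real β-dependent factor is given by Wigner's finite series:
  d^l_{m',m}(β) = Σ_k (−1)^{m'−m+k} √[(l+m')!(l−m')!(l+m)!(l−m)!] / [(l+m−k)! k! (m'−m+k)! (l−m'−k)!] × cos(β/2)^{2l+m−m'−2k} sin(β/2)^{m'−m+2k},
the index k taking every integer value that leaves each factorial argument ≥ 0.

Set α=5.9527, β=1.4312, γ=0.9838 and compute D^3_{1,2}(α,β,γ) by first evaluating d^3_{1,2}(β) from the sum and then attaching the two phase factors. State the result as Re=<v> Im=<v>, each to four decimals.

Re=0.0172 Im=0.2592

First d^3_{1,2}(β=1.4312), then the phase factors e^{-i(1)α} and e^{-i(2)γ}:
Half-angle: c=0.754700, s=0.656070. N=√(24·2·120·1)=75.894664
k∈{1,2} keeps every argument non-negative
  k=1: (−1)^0·75.8947/(24)·0.7547^5·0.6561^1 = +0.507951
  k=2: (−1)^1·75.8947/(12)·0.7547^3·0.6561^3 = -0.767722
d^3_{1,2}(1.4312) = +0.507951 -0.767722 = -0.259771
D = (+0.945885+0.324502i)·(-0.259771)·(-0.386472-0.922301i) = +0.017215+0.259200i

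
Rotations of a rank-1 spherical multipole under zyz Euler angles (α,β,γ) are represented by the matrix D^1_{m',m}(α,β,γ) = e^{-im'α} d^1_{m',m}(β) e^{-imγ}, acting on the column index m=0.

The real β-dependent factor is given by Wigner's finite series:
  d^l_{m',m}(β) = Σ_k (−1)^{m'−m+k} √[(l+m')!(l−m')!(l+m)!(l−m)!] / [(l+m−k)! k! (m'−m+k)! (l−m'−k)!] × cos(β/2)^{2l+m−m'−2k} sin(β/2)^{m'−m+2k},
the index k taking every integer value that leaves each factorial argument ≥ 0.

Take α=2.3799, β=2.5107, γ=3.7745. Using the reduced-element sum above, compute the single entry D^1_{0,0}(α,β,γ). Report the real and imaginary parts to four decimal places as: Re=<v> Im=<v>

Re=-0.8075 Im=0.0000

Split into d^1_{0,0}(β=2.5107) × two z-phases.
Half-angle: c=0.310241, s=0.950658. N=√(1·1·1·1)=1.000000
Admissible k: 0..1 (factorial args all ≥0)
  k=0: (−1)^0·1.0000/(1)·0.3102^2·0.9507^0 = +0.096249
  k=1: (−1)^1·1.0000/(1)·0.3102^0·0.9507^2 = -0.903751
d^1_{0,0}(2.5107) = +0.096249 -0.903751 = -0.807501
D = (+1.000000+0.000000i)·(-0.807501)·(+1.000000+0.000000i) = -0.807501+0.000000i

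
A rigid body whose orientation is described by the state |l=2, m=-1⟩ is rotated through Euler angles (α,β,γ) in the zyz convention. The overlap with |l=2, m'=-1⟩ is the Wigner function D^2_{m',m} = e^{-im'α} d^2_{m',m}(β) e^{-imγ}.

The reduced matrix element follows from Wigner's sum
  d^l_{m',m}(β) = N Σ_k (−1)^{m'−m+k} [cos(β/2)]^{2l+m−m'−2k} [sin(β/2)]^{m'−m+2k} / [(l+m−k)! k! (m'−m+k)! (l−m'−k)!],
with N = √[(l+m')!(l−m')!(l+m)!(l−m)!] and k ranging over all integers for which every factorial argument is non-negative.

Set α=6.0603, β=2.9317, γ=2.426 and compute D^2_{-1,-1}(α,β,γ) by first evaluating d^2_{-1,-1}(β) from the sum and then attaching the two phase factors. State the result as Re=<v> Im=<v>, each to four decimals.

First d^2_{-1,-1}(β=2.9317), then the phase factors e^{-i(-1)α} and e^{-i(-1)γ}:
Half-angle: c=0.104754, s=0.994498. N=√(1·6·1·6)=6.000000
k: max(0,(-1)−(-1))=0 … min(2+(-1),2−(-1))=1
  k=0: (−1)^0·6.0000/(6)·0.1048^4·0.9945^0 = +0.000120
  k=1: (−1)^1·6.0000/(2)·0.1048^2·0.9945^2 = -0.032559
d^2_{-1,-1}(2.9317) = +0.000120 -0.032559 = -0.032438
D = (+0.975264-0.221044i)·(-0.032438)·(-0.754705+0.656065i) = +0.019172-0.026167i

Re=0.0192 Im=-0.0262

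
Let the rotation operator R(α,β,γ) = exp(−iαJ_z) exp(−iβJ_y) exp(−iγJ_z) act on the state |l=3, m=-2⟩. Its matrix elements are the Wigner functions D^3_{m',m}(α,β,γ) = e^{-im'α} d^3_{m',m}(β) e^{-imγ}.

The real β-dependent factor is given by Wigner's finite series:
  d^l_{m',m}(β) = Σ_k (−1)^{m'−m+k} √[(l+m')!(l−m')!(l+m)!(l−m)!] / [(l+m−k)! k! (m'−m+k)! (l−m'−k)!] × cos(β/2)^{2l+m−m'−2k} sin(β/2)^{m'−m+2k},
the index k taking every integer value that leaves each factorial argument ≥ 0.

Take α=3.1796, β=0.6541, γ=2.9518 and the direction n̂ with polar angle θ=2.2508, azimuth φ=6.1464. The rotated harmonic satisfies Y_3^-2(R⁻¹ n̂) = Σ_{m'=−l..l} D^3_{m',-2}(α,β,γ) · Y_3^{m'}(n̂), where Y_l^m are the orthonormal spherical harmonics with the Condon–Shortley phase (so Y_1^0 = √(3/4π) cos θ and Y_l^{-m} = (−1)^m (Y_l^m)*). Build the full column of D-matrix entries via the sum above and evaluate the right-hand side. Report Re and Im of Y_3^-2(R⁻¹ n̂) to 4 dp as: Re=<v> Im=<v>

Need the full column D^3_{m',-2} for m'=−3..3 at α=3.1796, β=0.6541, γ=2.9518.
cos(β/2)=0.946994, sin(β/2)=0.321251
d^3_{-3,-2}: single k=1 term ⇒ +0.599317;  D = -0.578307+0.157292i
d^3_{-2,-2}: k∈[0..1] ⇒ +0.721247 -0.415000 = +0.306247;  D = +0.292244-0.091546i
d^3_{-1,-2}: k∈[0..1] ⇒ -0.773714 +0.178076 = -0.595639;  D = +0.561227-0.199524i
d^3_{0,-2}: k∈[0..1] ⇒ +0.454609 -0.052316 = +0.402294;  D = +0.373658-0.149064i
d^3_{1,-2}: k∈[0..1] ⇒ -0.178076 +0.010246 = -0.167829;  D = +0.153407-0.068065i
d^3_{2,-2}: k∈[0..1] ⇒ +0.047757 -0.001099 = +0.046658;  D = +0.041899-0.020530i
d^3_{3,-2}: single k=0 term ⇒ -0.007937;  D = +0.006989-0.003760i
Y_3^{m'}(θ=2.2508,φ=6.1464) and Σ D·Y over m':
  (-0.5783+0.1573i)·(+0.1799+0.0783i)  (+0.2922-0.0915i)·(-0.3741-0.1050i)  (+0.5612-0.1995i)·(+0.2432+0.0335i)  (+0.3737-0.1491i)·(+0.2401+0.0000i)  (+0.1534-0.0681i)·(-0.2432+0.0335i)  (+0.0419-0.0205i)·(-0.3741+0.1050i)  (+0.0070-0.0038i)·(-0.1799+0.0783i)
Y_3^-2(R⁻¹ n̂) = -0.051899-0.043925i

Re=-0.0519 Im=-0.0439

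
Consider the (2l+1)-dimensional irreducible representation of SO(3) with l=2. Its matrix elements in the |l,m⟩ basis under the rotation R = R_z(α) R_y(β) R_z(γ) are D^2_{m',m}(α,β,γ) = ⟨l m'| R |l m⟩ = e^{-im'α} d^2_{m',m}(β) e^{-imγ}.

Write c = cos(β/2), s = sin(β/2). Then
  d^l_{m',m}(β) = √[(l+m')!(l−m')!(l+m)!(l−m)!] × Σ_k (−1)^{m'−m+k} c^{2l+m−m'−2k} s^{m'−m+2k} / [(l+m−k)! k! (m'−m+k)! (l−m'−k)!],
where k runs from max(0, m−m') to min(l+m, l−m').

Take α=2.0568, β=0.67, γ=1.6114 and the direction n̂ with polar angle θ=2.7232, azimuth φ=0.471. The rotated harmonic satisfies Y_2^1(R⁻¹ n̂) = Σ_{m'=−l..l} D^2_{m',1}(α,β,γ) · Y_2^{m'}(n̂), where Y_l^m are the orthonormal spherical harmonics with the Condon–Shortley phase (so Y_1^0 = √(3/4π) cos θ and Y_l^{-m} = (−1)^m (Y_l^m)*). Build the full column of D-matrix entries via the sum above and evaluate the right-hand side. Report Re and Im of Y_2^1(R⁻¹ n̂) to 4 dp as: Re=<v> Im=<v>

Re=-0.2385 Im=-0.3035

Need the full column D^2_{m',1} for m'=−2..2 at α=2.0568, β=0.67, γ=1.6114.
cos(β/2)=0.944410, sin(β/2)=0.328769
d^2_{-2,1}: single k=3 term ⇒ +0.067122;  D = -0.053862+0.040052i
d^2_{-1,1}: k∈[2..3] ⇒ +0.289218 -0.011683 = +0.277534;  D = +0.250458+0.119567i
d^2_{0,1}: k∈[1..2] ⇒ +0.678342 -0.082207 = +0.596135;  D = -0.024199-0.595644i
d^2_{1,1}: k∈[0..1] ⇒ +0.795505 -0.289218 = +0.506287;  D = -0.437694+0.254462i
d^2_{2,1}: single k=0 term ⇒ -0.553864;  D = -0.469797-0.293353i
Y_2^{m'}(θ=2.7232,φ=0.471) and Σ D·Y over m':
  (-0.0539+0.0401i)·(+0.0375-0.0516i)  (+0.2505+0.1196i)·(-0.2556+0.1301i)  (-0.0242-0.5956i)·(+0.4746+0.0000i)  (-0.4377+0.2545i)·(+0.2556+0.1301i)  (-0.4698-0.2934i)·(+0.0375+0.0516i)
Y_2^1(R⁻¹ n̂) = -0.238485-0.303530i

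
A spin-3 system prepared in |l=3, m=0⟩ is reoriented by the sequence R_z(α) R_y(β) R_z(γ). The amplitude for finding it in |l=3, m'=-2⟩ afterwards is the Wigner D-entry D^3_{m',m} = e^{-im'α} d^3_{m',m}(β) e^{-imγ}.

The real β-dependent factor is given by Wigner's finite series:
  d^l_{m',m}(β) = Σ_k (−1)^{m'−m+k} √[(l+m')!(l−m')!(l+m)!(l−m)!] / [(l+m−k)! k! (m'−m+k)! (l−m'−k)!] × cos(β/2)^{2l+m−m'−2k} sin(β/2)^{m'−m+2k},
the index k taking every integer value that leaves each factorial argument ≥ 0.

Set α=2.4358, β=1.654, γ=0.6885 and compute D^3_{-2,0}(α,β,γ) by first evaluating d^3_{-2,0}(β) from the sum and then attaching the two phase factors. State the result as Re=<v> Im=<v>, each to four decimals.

D^3_{-2,0}(2.4358,1.654,0.6885) = e^{-i·-2·2.4358}·d^3_{-2,0}(1.654)·e^{-i·0·0.6885}. Compute d first:
c=cos(1.654/2)=0.677087, s=sin(1.654/2)=0.735903; N=√[1·120·6·6]=65.726707
Admissible k: 2..3 (factorial args all ≥0)
  k=2: (−1)^0·65.7267/(12)·0.6771^4·0.7359^2 = +0.623417
  k=3: (−1)^1·65.7267/(12)·0.6771^2·0.7359^4 = -0.736431
d^3_{-2,0}(1.654) = +0.623417 -0.736431 = -0.113014
Attach z-rotation phases: D = e^{-i(-2)(2.4358)}·(-0.113014)·e^{-i(0)(0.6885)} = -0.017917+0.111585i

Re=-0.0179 Im=0.1116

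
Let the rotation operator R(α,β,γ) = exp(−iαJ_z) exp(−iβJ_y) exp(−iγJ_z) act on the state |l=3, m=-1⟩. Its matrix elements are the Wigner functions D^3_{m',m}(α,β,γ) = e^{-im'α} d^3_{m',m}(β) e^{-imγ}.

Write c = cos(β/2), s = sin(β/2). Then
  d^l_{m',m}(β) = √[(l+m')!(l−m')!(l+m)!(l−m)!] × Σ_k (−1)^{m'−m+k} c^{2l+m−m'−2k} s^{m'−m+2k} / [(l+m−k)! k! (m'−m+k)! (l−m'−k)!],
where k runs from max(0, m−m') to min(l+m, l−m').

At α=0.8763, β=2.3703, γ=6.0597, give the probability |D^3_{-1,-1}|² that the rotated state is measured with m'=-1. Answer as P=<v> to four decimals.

First d^3_{-1,-1}(β=2.3703), then the phase factors e^{-i(-1)α} and e^{-i(-1)γ}:
With c≡cos(β/2)=0.376158 and s≡sin(β/2)=0.926556, N=[2·24·2·24]^{1/2}=48.000000
k∈{0,1,2} keeps every argument non-negative
  k=0: (−1)^0·48.0000/(48)·0.3762^6·0.9266^0 = +0.002833
  k=1: (−1)^1·48.0000/(6)·0.3762^4·0.9266^2 = -0.137504
  k=2: (−1)^2·48.0000/(8)·0.3762^2·0.9266^4 = +0.625717
d^3_{-1,-1}(2.3703) = +0.002833 -0.137504 +0.625717 = +0.491046
|D^3_{-1,-1}|² = |d^3_{-1,-1}(β)|² = (+0.491046)² = 0.241126 (the z-rotation phases have unit modulus)

P=0.2411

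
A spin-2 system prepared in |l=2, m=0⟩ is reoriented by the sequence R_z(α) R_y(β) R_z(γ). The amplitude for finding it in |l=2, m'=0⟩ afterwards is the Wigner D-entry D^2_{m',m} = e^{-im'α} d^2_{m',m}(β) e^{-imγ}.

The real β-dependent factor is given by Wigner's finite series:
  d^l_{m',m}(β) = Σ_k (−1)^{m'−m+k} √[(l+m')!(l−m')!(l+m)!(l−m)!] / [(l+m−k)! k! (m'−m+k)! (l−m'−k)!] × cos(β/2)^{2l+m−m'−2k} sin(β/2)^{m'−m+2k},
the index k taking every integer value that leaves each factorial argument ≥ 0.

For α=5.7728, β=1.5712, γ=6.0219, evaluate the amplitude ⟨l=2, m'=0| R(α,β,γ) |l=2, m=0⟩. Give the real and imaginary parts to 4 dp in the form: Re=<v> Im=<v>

Re=-0.5000 Im=0.0000

First d^2_{0,0}(β=1.5712), then the phase factors e^{-i(0)α} and e^{-i(0)γ}:
Half-angle: c=0.706964, s=0.707249. N=√(2·2·2·2)=4.000000
The bounds max(0,m−m')=0 and min(l+m,l−m')=2 give 3 terms
  k=0: (−1)^0·4.0000/(4)·0.7070^4·0.7072^0 = +0.249798
  k=1: (−1)^1·4.0000/(1)·0.7070^2·0.7072^2 = -1.000000
  k=2: (−1)^2·4.0000/(4)·0.7070^0·0.7072^4 = +0.250202
d^2_{0,0}(1.5712) = +0.249798 -1.000000 +0.250202 = -0.500000
Phases: e^{-i·(0)·5.7728}=+1.000000+0.000000i, e^{-i·(0)·6.0219}=+1.000000+0.000000i ⇒ D=-0.500000+0.000000i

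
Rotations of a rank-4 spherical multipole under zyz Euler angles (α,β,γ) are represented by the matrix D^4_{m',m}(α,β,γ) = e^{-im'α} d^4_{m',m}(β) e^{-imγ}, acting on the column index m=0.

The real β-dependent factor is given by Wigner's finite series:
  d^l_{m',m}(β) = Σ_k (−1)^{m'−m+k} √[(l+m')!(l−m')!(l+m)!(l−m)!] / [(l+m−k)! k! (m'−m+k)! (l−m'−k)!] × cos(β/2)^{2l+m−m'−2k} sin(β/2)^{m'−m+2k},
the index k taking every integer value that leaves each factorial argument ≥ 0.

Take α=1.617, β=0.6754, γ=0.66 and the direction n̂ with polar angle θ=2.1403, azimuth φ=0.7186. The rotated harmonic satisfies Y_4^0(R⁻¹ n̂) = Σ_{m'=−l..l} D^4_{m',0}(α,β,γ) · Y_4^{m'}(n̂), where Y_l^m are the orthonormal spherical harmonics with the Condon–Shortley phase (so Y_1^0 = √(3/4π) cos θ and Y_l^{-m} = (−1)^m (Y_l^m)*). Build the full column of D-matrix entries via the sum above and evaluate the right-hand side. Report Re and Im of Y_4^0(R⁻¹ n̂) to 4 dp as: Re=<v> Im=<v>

Need the full column D^4_{m',0} for m'=−4..4 at α=1.617, β=0.6754, γ=0.66.
cos(β/2)=0.943519, sin(β/2)=0.331318
d^4_{-4,0}: single k=4 term ⇒ +0.079897;  D = +0.078537+0.014682i
d^4_{-3,0}: k∈[3..4] ⇒ +0.321775 -0.039677 = +0.282098;  D = +0.038977-0.279392i
d^4_{-2,0}: k∈[2..4] ⇒ +0.734709 -0.241586 +0.011171 = +0.504294;  D = -0.502142-0.046534i
d^4_{-1,0}: k∈[1..4] ⇒ +0.986314 -0.729717 +0.089979 -0.001849 = +0.344727;  D = -0.015922+0.344359i
d^4_{0,0}: k∈[0..4] ⇒ +0.628067 -1.239122 +0.343783 -0.018840 +0.000145 = -0.285967;  D = -0.285967+0.000000i
d^4_{1,0}: k∈[0..3] ⇒ -0.986314 +0.729717 -0.089979 +0.001849 = -0.344727;  D = +0.015922+0.344359i
d^4_{2,0}: k∈[0..2] ⇒ +0.734709 -0.241586 +0.011171 = +0.504294;  D = -0.502142+0.046534i
d^4_{3,0}: k∈[0..1] ⇒ -0.321775 +0.039677 = -0.282098;  D = -0.038977-0.279392i
d^4_{4,0}: single k=0 term ⇒ +0.079897;  D = +0.078537-0.014682i
Y_4^{m'}(θ=2.1403,φ=0.7186) and Σ D·Y over m':
  (+0.0785+0.0147i)·(-0.2147-0.0588i)  (+0.0390-0.2794i)·(+0.2226+0.3361i)  (-0.5021-0.0465i)·(+0.0327-0.2434i)  (-0.0159+0.3444i)·(+0.1560-0.1364i)  (-0.2860+0.0000i)·(-0.2924+0.0000i)  (+0.0159+0.3444i)·(-0.1560-0.1364i)  (-0.5021+0.0465i)·(+0.0327+0.2434i)  (-0.0390-0.2794i)·(-0.2226+0.3361i)  (+0.0785-0.0147i)·(-0.2147+0.0588i)
Y_4^0(R⁻¹ n̂) = +0.290257-0.000000i

Re=0.2903 Im=0.0000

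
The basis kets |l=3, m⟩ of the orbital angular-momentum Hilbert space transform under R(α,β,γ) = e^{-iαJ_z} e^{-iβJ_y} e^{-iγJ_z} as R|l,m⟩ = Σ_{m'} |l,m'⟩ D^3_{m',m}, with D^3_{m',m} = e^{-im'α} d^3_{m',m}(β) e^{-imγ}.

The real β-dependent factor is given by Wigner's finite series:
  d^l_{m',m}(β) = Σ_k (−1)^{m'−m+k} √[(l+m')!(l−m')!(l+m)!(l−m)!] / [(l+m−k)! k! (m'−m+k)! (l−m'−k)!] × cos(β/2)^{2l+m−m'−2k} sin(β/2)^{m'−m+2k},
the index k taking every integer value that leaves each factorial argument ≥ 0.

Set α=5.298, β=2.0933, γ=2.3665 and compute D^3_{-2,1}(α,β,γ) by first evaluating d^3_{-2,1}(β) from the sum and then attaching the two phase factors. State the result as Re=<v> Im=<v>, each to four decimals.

First d^3_{-2,1}(β=2.0933), then the phase factors e^{-i(-2)α} and e^{-i(1)γ}:
With c≡cos(β/2)=0.500474 and s≡sin(β/2)=0.865751, N=[1·120·24·2]^{1/2}=75.894664
k∈{3,4} keeps every argument non-negative
  k=3: (−1)^0·75.8947/(12)·0.5005^3·0.8658^3 = +0.514464
  k=4: (−1)^1·75.8947/(24)·0.5005^1·0.8658^5 = -0.769747
d^3_{-2,1}(2.0933) = +0.514464 -0.769747 = -0.255283
Attach z-rotation phases: D = e^{-i(-2)(5.298)}·(-0.255283)·e^{-i(1)(2.3665)} = +0.093626-0.237494i

Re=0.0936 Im=-0.2375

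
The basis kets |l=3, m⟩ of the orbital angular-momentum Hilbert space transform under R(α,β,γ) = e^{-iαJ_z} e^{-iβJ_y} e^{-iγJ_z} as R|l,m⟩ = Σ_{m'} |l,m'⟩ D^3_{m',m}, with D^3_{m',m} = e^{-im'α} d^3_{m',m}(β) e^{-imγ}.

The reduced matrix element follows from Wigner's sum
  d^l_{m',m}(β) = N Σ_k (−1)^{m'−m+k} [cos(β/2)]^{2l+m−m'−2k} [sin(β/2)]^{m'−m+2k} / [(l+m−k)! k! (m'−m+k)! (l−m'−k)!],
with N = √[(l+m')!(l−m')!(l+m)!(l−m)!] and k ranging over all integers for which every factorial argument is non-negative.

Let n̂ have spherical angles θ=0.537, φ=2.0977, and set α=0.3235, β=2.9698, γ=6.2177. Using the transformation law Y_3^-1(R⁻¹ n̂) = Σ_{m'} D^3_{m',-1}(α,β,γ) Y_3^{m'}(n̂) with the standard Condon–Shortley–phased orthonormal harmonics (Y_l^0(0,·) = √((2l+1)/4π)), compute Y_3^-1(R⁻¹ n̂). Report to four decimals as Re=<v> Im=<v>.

Need the full column D^3_{m',-1} for m'=−3..3 at α=0.3235, β=2.9698, γ=6.2177.
cos(β/2)=0.085791, sin(β/2)=0.996313
d^3_{-3,-1}: single k=2 term ⇒ +0.000208;  D = +0.000129+0.000164i
d^3_{-2,-1}: k∈[1..2] ⇒ +0.000015 -0.003949 = -0.003935;  D = -0.003288-0.002161i
d^3_{-1,-1}: k∈[0..2] ⇒ +0.000000 -0.000430 +0.043513 = +0.043083;  D = +0.041657+0.010993i
d^3_{0,-1}: k∈[0..2] ⇒ -0.000016 +0.006490 -0.291750 = -0.285276;  D = -0.284665+0.018668i
d^3_{1,-1}: k∈[0..2] ⇒ +0.000323 -0.058017 +0.978082 = +0.920388;  D = +0.851630-0.349057i
d^3_{2,-1}: k∈[0..1] ⇒ -0.003949 +0.266330 = +0.262380;  D = +0.198554-0.171522i
d^3_{3,-1}: single k=0 term ⇒ +0.028087;  D = +0.014315-0.024165i
Y_3^{m'}(θ=0.537,φ=2.0977) and Σ D·Y over m':
  (+0.0001+0.0002i)·(+0.0559-0.0006i)  (-0.0033-0.0022i)·(-0.1136+0.1998i)  (+0.0417+0.0110i)·(-0.2238-0.3846i)  (-0.2847+0.0187i)·(+0.2217+0.0000i)  (+0.8516-0.3491i)·(+0.2238-0.3846i)  (+0.1986-0.1715i)·(-0.1136-0.1998i)  (+0.0143-0.0242i)·(-0.0559-0.0006i)
Y_3^-1(R⁻¹ n̂) = -0.068726-0.439252i

Re=-0.0687 Im=-0.4393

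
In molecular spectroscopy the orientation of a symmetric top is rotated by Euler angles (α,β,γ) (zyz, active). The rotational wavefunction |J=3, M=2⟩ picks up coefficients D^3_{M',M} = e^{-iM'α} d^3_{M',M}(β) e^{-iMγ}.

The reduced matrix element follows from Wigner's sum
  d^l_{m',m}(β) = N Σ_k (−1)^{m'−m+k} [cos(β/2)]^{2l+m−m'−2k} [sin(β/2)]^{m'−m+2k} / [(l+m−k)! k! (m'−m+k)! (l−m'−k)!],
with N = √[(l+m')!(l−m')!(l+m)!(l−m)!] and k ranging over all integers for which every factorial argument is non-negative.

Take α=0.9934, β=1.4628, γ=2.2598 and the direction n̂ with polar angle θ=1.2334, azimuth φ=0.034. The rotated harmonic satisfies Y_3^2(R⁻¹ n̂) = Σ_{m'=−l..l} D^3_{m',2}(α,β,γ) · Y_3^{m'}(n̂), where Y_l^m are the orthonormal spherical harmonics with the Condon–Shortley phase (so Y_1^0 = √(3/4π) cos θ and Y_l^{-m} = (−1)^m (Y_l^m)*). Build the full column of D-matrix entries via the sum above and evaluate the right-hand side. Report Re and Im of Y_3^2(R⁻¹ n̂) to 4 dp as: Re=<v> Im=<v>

Need the full column D^3_{m',2} for m'=−3..3 at α=0.9934, β=1.4628, γ=2.2598.
cos(β/2)=0.744240, sin(β/2)=0.667912
d^3_{-3,2}: single k=5 term ⇒ +0.242318;  D = +0.007607-0.242199i
d^3_{-2,2}: k∈[4..5] ⇒ +0.551155 -0.088780 = +0.462375;  D = -0.379304-0.264422i
d^3_{-1,2}: k∈[3..4] ⇒ +0.776832 -0.312831 = +0.464001;  D = -0.430104+0.174091i
d^3_{0,2}: k∈[2..3] ⇒ +0.749638 -0.603760 = +0.145878;  D = -0.027950+0.143175i
d^3_{1,2}: k∈[1..2] ⇒ +0.482264 -0.776832 = -0.294569;  D = -0.211436-0.205099i
d^3_{2,2}: k∈[0..1] ⇒ +0.169933 -0.684323 = -0.514390;  D = -0.501628+0.113868i
d^3_{3,2}: single k=0 term ⇒ -0.373560;  D = -0.129559+0.350373i
Y_3^{m'}(θ=1.2334,φ=0.034) and Σ D·Y over m':
  (+0.0076-0.2422i)·(+0.3487-0.0357i)  (-0.3793-0.2644i)·(+0.3005-0.0205i)  (-0.4301+0.1741i)·(-0.1378+0.0047i)  (-0.0279+0.1432i)·(-0.3029+0.0000i)  (-0.2114-0.2051i)·(+0.1378+0.0047i)  (-0.5016+0.1139i)·(+0.3005+0.0205i)  (-0.1296+0.3504i)·(-0.3487-0.0357i)
Y_3^2(R⁻¹ n̂) = -0.182061-0.348674i

Re=-0.1821 Im=-0.3487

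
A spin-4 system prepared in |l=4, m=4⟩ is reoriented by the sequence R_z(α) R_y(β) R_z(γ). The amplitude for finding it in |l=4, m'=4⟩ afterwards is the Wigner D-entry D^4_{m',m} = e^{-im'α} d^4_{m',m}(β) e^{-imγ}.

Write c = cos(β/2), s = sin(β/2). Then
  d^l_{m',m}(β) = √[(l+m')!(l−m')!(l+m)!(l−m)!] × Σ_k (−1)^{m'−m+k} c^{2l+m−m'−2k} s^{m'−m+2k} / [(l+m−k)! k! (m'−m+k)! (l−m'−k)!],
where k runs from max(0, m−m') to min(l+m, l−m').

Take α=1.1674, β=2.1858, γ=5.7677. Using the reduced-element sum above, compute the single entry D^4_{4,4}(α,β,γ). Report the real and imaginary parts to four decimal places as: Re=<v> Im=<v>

First d^4_{4,4}(β=2.1858), then the phase factors e^{-i(4)α} and e^{-i(4)γ}:
c=cos(2.1858/2)=0.459912, s=sin(2.1858/2)=0.887964; N=√[40320·1·40320·1]=40320.000000
k: max(0,(4)−(4))=0 … min(4+(4),4−(4))=0
  k=0: (−1)^0·40320.0000/(40320)·0.4599^8·0.8880^0 = +0.002002
d^4_{4,4}(2.1858) = +0.002002
Phases: e^{-i·(4)·1.1674}=-0.042776+0.999085i, e^{-i·(4)·5.7677}=-0.471636+0.881793i ⇒ D=-0.001723-0.001019i

Re=-0.0017 Im=-0.0010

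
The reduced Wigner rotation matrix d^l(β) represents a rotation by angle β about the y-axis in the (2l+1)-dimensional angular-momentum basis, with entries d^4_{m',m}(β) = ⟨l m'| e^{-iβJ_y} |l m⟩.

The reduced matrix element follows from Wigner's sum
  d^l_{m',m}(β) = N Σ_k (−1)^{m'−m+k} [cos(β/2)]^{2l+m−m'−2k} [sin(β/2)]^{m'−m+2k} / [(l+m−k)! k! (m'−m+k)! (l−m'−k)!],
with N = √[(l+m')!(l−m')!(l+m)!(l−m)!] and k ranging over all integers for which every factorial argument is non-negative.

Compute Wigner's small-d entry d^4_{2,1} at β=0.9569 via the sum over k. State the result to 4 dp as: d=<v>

d=0.0880

d^4_{2,1}(β=0.9569) via Wigner's sum:
c=cos(0.9569/2)=0.887710, s=sin(0.9569/2)=0.460404; N=√[720·2·120·6]=1018.233765
k∈{0,1,2} keeps every argument non-negative
  k=0: (−1)^1·1018.2338/(240)·0.8877^7·0.4604^1 = -0.848539
  k=1: (−1)^2·1018.2338/(48)·0.8877^5·0.4604^3 = +1.141241
  k=2: (−1)^3·1018.2338/(72)·0.8877^3·0.4604^5 = -0.204655
d^4_{2,1}(0.9569) = -0.848539 +1.141241 -0.204655 = +0.088048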